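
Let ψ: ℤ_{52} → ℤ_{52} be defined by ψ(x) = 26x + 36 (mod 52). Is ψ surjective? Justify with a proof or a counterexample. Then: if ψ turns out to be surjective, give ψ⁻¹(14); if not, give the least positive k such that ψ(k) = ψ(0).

Recall that ψ is surjective if every y in the codomain equals ψ(x) for some x in the domain.
Since gcd(26, 52) = 26, we have 26x ≡ 0 (mod 26) for all x, so ψ(x) ≡ 10 (mod 26).
But 0 ≢ 10 (mod 26), so 0 ∈ ℤ_{52} has no preimage. Therefore ψ is not surjective.
Since ψ is not surjective, we find the least positive k with ψ(k) = ψ(0): this means 26k ≡ 0 (mod 52), i.e. 52 ∣ 26k. Since gcd(26, 52) = 26, dividing through by 26 this holds exactly when 2 ∣ k.
The smallest positive such k is 2.

2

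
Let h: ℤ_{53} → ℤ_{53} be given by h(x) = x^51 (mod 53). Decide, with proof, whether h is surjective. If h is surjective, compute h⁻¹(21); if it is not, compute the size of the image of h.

Since 53 is prime, the nonzero elements of ℤ_{53} form a cyclic group of order 52.
As gcd(51, 52) = 1, raising to the 51st power is a bijection on this group: if x_1^51 ≡ x_2^51 then (x_1x_2^{−1})^51 = 1, and the only element of order dividing gcd(51, 52) = 1 is 1, so x_1 = x_2.
With h(0) = 0 this makes h injective on all of ℤ_{53}, hence bijective (finite equal-size domain and codomain). In particular h is surjective.
Since h is surjective, we find the preimage of 21. The inverse of x ↦ x^51 on (ℤ_{53})^× is x ↦ x^51, because 51·51 = 2601 = 50·52 + 1 ≡ 1 (mod 52) and x^{52} = 1 for x ≠ 0 (Fermat). So h⁻¹(21) = 21^51 mod 53.
Repeated squaring mod 53: 21^1 ≡ 21, 21^2 ≡ 21² = 441 ≡ 17, 21^4 ≡ 17² = 289 ≡ 24, 21^8 ≡ 24² = 576 ≡ 46, 21^16 ≡ 46² = 2116 ≡ 49, 21^32 ≡ 49² = 2401 ≡ 16. Since 51 = 32 + 16 + 2 + 1, 21^51 ≡ 16·49·17·21: 16·49 = 784 ≡ 42, then 42·17 = 714 ≡ 25, then 25·21 = 525 ≡ 48. So 21^51 ≡ 48 (mod 53).
Hence h⁻¹(21) = 48.

48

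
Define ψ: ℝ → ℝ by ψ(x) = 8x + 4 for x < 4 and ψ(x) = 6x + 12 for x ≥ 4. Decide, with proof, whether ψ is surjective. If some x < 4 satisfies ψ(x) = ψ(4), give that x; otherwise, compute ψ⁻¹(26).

Both pieces are strictly increasing (slopes 8 and 6), so each is injective on its own interval.
The left piece maps (−∞, 4) onto (−∞, 36); the right piece maps [4, ∞) onto [36, ∞).
These images together cover ℝ, so ψ is surjective.
Because the two images are disjoint, no x < 4 has ψ(x) = ψ(4), so we compute ψ⁻¹(26): 26 lies in (−∞, 36), so solve 8x + 4 = 26: x = (26 − 4)/8 = 11/4.

11/4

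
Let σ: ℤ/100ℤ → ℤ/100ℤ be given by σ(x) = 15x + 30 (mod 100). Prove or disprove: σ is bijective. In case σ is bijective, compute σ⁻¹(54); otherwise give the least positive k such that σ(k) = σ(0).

20

We have gcd(15, 100) = 5 > 1. Taking s = 0 and t = 20: σ(0) = 30 and σ(20) = 15·20 + 30 = 330 ≡ 30 (mod 100).
So σ(0) = σ(20) while 0 ≠ 20, thus σ is not injective, hence not bijective.
Since σ is not bijective, we find the least positive k with σ(k) = σ(0): this means 15k ≡ 0 (mod 100), i.e. 100 ∣ 15k. Since gcd(15, 100) = 5, dividing through by 5 this holds exactly when 20 ∣ 3k, and as gcd(3, 20) = 1, exactly when 20 ∣ k.
The smallest positive such k is 20.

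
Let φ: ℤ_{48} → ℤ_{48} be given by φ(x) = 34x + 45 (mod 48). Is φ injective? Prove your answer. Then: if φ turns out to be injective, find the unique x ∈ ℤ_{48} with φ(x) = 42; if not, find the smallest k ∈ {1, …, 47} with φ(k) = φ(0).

We have gcd(34, 48) = 2 > 1. Taking s = 0 and t = 24: φ(0) = 45 and φ(24) = 34·24 + 45 = 861 ≡ 45 (mod 48).
So φ(0) = φ(24) while 0 ≠ 24, so φ is not injective.
Since φ is not injective, we find the least positive k with φ(k) = φ(0): this means 34k ≡ 0 (mod 48), i.e. 48 ∣ 34k. Since gcd(34, 48) = 2, dividing through by 2 this holds exactly when 24 ∣ 17k, and as gcd(17, 24) = 1, exactly when 24 ∣ k.
The smallest positive such k is 24.

24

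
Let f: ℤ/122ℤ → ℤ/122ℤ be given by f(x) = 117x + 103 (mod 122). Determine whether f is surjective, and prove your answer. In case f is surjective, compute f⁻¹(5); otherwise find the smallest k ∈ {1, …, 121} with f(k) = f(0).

Recall that surjectivity means every element of the codomain has a preimage under f.
Since gcd(117, 122) = 1, 117 is invertible modulo 122. Euclid's algorithm: 122 = 1·117 + 5, 117 = 23·5 + 2, 5 = 2·2 + 1; back-substituting gives 1 = 73·117 − 70·122, so 117⁻¹ ≡ 73 (mod 122).
For any y ∈ ℤ/122ℤ, x = 73(y − 103) mod 122 satisfies f(x) = 117·73(y − 103) + 103 ≡ y (since 117·73 ≡ 1 mod 122). So every y has a preimage.
Therefore f is surjective.
Since f is surjective, we find f⁻¹(5): we need 117x ≡ 5 − 103 ≡ 24 (mod 122). Using 117⁻¹ = 73: x ≡ 73·24 = 1752 = 14·122 + 44, so x = 44.
Check: f(44) = 117·44 + 103 = 5251 = 43·122 + 5 ≡ 5 (mod 122).

44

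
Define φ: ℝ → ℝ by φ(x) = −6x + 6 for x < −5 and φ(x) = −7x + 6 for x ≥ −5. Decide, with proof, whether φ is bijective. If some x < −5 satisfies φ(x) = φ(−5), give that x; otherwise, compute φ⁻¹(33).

Both pieces are strictly decreasing (slopes −6 and −7), so each is injective on its own interval.
The left piece maps (−∞, −5) onto (36, ∞); the right piece maps [−5, ∞) onto (−∞, 41].
These images overlap. In particular φ(−5) = 41 (right piece), and solving −6x + 6 = 41 on the left piece gives x = −35/6 < −5.
So φ(−35/6) = φ(−5) with −35/6 ≠ −5, and φ is not injective, hence not bijective. This x = −35/6 is the requested value below −5.

-35/6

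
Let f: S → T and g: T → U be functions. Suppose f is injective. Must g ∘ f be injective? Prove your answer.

No. Take S = T = U = {0, 1}, f = identity (injective), and g(x) = 0 for every x.
Then (g ∘ f)(0) = 0 = (g ∘ f)(1) with 0 ≠ 1, so g ∘ f is not injective.

not injective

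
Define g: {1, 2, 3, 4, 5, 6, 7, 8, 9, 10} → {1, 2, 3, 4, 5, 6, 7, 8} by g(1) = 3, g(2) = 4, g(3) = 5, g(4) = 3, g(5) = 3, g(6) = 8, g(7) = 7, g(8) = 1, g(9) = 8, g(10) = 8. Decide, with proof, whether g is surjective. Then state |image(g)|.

No element maps to 2, so g is not surjective.
The image of g is {1, 3, 4, 5, 7, 8}, which has 6 elements.

6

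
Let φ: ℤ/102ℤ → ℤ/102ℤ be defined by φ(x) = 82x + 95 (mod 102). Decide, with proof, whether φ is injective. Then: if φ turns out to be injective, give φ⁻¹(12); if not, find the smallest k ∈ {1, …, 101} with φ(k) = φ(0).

Recall that injectivity means: for all u, v in the domain, φ(u) = φ(v) implies u = v.
We have gcd(82, 102) = 2 > 1. Taking u = 0 and v = 51: φ(0) = 95 and φ(51) = 82·51 + 95 = 4277 ≡ 95 (mod 102).
So φ(0) = φ(51) while 0 ≠ 51, so φ is not injective.
Since φ is not injective, we find the least positive k with φ(k) = φ(0): this means 82k ≡ 0 (mod 102), i.e. 102 ∣ 82k. Since gcd(82, 102) = 2, dividing through by 2 this holds exactly when 51 ∣ 41k, and as gcd(41, 51) = 1, exactly when 51 ∣ k.
The smallest positive such k is 51.

51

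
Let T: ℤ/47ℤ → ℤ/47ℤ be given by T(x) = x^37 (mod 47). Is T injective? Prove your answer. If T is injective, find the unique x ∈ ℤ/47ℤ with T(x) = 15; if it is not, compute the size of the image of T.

Since 47 is prime, the nonzero elements of ℤ/47ℤ form a cyclic group of order 46.
As gcd(37, 46) = 1, raising to the 37th power is a bijection on this group: if u^37 ≡ v^37 then (uv^{−1})^37 = 1, and the only element of order dividing gcd(37, 46) = 1 is 1, so u = v.
With T(0) = 0 this makes T injective on all of ℤ/47ℤ, hence bijective (finite equal-size domain and codomain). In particular T is injective.
Since T is injective, we find the preimage of 15. The inverse of x ↦ x^37 on (ℤ/47ℤ)^× is x ↦ x^5, because 37·5 = 185 = 4·46 + 1 ≡ 1 (mod 46) and x^{46} = 1 for x ≠ 0 (Fermat). So T⁻¹(15) = 15^5 mod 47.
Repeated squaring mod 47: 15^1 ≡ 15, 15^2 ≡ 15² = 225 ≡ 37, 15^4 ≡ 37² = 1369 ≡ 6. Since 5 = 4 + 1, 15^5 ≡ 6·15: 6·15 = 90 ≡ 43. So 15^5 ≡ 43 (mod 47).
Hence T⁻¹(15) = 43.

43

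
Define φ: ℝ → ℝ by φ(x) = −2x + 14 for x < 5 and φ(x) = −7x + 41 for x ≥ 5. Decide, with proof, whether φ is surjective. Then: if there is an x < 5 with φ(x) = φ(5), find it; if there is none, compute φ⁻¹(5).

Both pieces are strictly decreasing (slopes −2 and −7), so each is injective on its own interval.
The left piece maps (−∞, 5) onto (4, ∞); the right piece maps [5, ∞) onto (−∞, 6].
The union (4, ∞) ∪ (−∞, 6] covers ℝ, so φ is surjective.
For the follow-up: the images overlap, so an x < 5 with φ(x) = φ(5) exists. φ(5) = 6; solving −2x + 14 = 6 for x < 5 gives x = (6 − 14)/(−2) = 4.

4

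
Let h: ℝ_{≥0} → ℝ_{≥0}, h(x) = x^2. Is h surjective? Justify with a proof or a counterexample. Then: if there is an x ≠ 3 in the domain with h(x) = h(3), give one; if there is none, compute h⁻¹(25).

For any y ∈ ℝ_{≥0}, x = y^{1/2} ∈ ℝ_{≥0} gives h(x) = y, so h is surjective.
Since x ↦ x^2 is strictly increasing on ℝ_{≥0}, it is injective there, so no x ≠ 3 in the domain has h(x) = h(3). We therefore compute h⁻¹(25) = 25^{1/2} = 5 (indeed 5^2 = 25).

5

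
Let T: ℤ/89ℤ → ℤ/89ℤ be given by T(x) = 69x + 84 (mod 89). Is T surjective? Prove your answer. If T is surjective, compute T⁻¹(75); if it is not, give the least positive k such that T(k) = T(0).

85

Recall that surjectivity means every element of the codomain has a preimage under T.
Since gcd(69, 89) = 1, 69 is invertible modulo 89. Euclid's algorithm: 89 = 1·69 + 20, 69 = 3·20 + 9, 20 = 2·9 + 2, 9 = 4·2 + 1; back-substituting gives 1 = 40·69 − 31·89, so 69⁻¹ ≡ 40 (mod 89).
Then y ↦ 40(y − 84) is a two-sided inverse to T, so every y ∈ ℤ/89ℤ has a preimage.
So T is surjective.
Since T is surjective, we compute T⁻¹(75): solve 69x + 84 ≡ 75 (mod 89), i.e. 69x ≡ 80 (mod 89).
Multiplying by 69⁻¹ = 40 gives x ≡ 40·80 = 3200 = 35·89 + 85 ≡ 85 (mod 89).
Check: T(85) = 69·85 + 84 = 5949 = 66·89 + 75 ≡ 75 (mod 89).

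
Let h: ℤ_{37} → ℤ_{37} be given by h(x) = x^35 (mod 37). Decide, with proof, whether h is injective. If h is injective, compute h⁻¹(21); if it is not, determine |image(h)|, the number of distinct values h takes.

30

Since 37 is prime, the nonzero elements of ℤ_{37} form a cyclic group of order 36.
As gcd(35, 36) = 1, raising to the 35th power is a bijection on this group: if u^35 ≡ v^35 then (uv^{−1})^35 = 1, and the only element of order dividing gcd(35, 36) = 1 is 1, so u = v.
With h(0) = 0 this makes h injective on all of ℤ_{37}, hence bijective (finite equal-size domain and codomain). In particular h is injective.
Since h is injective, we find the preimage of 21. The inverse of x ↦ x^35 on (ℤ_{37})^× is x ↦ x^35, because 35·35 = 1225 = 34·36 + 1 ≡ 1 (mod 36) and x^{36} = 1 for x ≠ 0 (Fermat). So h⁻¹(21) = 21^35 mod 37.
Repeated squaring mod 37: 21^1 ≡ 21, 21^2 ≡ 21² = 441 ≡ 34, 21^4 ≡ 34² = 1156 ≡ 9, 21^8 ≡ 9² = 81 ≡ 7, 21^16 ≡ 7² = 49 ≡ 12, 21^32 ≡ 12² = 144 ≡ 33. Since 35 = 32 + 2 + 1, 21^35 ≡ 33·34·21: 33·34 = 1122 ≡ 12, then 12·21 = 252 ≡ 30. So 21^35 ≡ 30 (mod 37).
Hence h⁻¹(21) = 30.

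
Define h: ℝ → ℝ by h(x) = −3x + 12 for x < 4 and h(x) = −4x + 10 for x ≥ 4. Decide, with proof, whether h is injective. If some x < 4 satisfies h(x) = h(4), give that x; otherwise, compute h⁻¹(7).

Both pieces are strictly decreasing (slopes −3 and −4), so each is injective on its own interval.
The left piece maps (−∞, 4) onto (0, ∞); the right piece maps [4, ∞) onto (−∞, −6].
These images are disjoint, so no value is attained by both pieces. Therefore h is injective.
Because the two images are disjoint, no x < 4 has h(x) = h(4), so we compute h⁻¹(7): 7 lies in (0, ∞), so solve −3x + 12 = 7: x = (7 − 12)/(−3) = 5/3.

5/3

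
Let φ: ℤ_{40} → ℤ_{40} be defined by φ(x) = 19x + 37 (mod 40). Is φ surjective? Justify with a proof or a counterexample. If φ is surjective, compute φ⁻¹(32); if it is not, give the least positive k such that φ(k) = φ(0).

25

Since gcd(19, 40) = 1, 19 is invertible modulo 40. Euclid's algorithm: 40 = 2·19 + 2, 19 = 9·2 + 1; back-substituting gives 1 = 19·19 − 9·40, so 19⁻¹ ≡ 19 (mod 40).
For any y ∈ ℤ_{40}, x = 19(y − 37) mod 40 satisfies φ(x) = 19·19(y − 37) + 37 ≡ y (since 19·19 ≡ 1 mod 40). So every y has a preimage.
So φ is surjective.
Since φ is surjective, we compute φ⁻¹(32): solve 19x + 37 ≡ 32 (mod 40), i.e. 19x ≡ 35 (mod 40).
Multiplying by 19⁻¹ = 19 gives x ≡ 19·35 = 665 = 16·40 + 25 ≡ 25 (mod 40).
Check: φ(25) = 19·25 + 37 = 512 = 12·40 + 32 ≡ 32 (mod 40).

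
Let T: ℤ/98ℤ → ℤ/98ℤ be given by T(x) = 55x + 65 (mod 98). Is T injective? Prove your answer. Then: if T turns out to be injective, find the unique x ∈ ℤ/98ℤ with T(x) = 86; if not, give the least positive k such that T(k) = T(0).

Recall that T is injective if T(u) = T(v) implies u = v.
Suppose T(u) = T(v) in ℤ/98ℤ. Then 55u + 65 ≡ 55v + 65 (mod 98), thus 55(u − v) ≡ 0 (mod 98).
Since gcd(55, 98) = 1, 55 is invertible modulo 98, so u − v ≡ 0 (mod 98), i.e. u = v.
Hence T is injective.
We now compute 55⁻¹ mod 98 explicitly. Euclid's algorithm: 98 = 1·55 + 43, 55 = 1·43 + 12, 43 = 3·12 + 7, 12 = 1·7 + 5, 7 = 1·5 + 2, 5 = 2·2 + 1; back-substituting gives 1 = 41·55 − 23·98, so 55⁻¹ ≡ 41 (mod 98).
Since T is injective, we find T⁻¹(86): we need 55x ≡ 86 − 65 ≡ 21 (mod 98). Using 55⁻¹ = 41: x ≡ 41·21 = 861 = 8·98 + 77, so x = 77.
Check: T(77) = 55·77 + 65 = 4300 = 43·98 + 86 ≡ 86 (mod 98).

77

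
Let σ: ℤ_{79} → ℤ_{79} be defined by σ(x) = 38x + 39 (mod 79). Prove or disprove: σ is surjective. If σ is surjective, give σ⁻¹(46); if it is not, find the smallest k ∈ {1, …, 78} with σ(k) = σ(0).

Recall: σ is surjective if every y in the codomain equals σ(x) for some x in the domain.
Since gcd(38, 79) = 1, 38 is invertible modulo 79. Euclid's algorithm: 79 = 2·38 + 3, 38 = 12·3 + 2, 3 = 1·2 + 1; back-substituting gives 1 = 52·38 − 25·79, so 38⁻¹ ≡ 52 (mod 79).
For any y ∈ ℤ_{79}, x = 52(y − 39) mod 79 satisfies σ(x) = 38·52(y − 39) + 39 ≡ y (since 38·52 ≡ 1 mod 79). So every y has a preimage.
So σ is surjective.
Since σ is surjective, we compute σ⁻¹(46): solve 38x + 39 ≡ 46 (mod 79), i.e. 38x ≡ 7 (mod 79).
Multiplying by 38⁻¹ = 52 gives x ≡ 52·7 = 364 = 4·79 + 48 ≡ 48 (mod 79).
Check: σ(48) = 38·48 + 39 = 1863 = 23·79 + 46 ≡ 46 (mod 79).

48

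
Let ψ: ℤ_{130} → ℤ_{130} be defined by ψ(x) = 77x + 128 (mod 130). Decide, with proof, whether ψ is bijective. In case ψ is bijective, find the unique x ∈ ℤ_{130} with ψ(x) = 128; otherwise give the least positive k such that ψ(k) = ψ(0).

0

If ψ(a) = ψ(b), then 77a ≡ 77b (mod 130). Because gcd(77, 130) = 1, we may cancel 77 to get a ≡ b (mod 130).
We now compute 77⁻¹ mod 130 explicitly. Euclid's algorithm: 130 = 1·77 + 53, 77 = 1·53 + 24, 53 = 2·24 + 5, 24 = 4·5 + 4, 5 = 1·4 + 1; back-substituting gives 1 = 103·77 − 61·130, so 77⁻¹ ≡ 103 (mod 130).
For any y ∈ ℤ_{130}, x = 103(y − 128) mod 130 satisfies ψ(x) = 77·103(y − 128) + 128 ≡ y (since 77·103 ≡ 1 mod 130). So every y has a preimage.
Hence ψ is bijective.
Since ψ is bijective, we compute ψ⁻¹(128): solve 77x + 128 ≡ 128 (mod 130), i.e. 77x ≡ 0 (mod 130).
Multiplying by 77⁻¹ = 103 gives x ≡ 103·0 = 0 ≡ 0 (mod 130).
Check: ψ(0) = 77·0 + 128 = 128 ≡ 128 (mod 130).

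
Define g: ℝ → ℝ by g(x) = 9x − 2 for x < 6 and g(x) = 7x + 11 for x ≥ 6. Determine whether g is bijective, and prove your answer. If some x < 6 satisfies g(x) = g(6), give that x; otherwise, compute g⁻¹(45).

Both pieces are strictly increasing (slopes 9 and 7), so each is injective on its own interval.
The left piece maps (−∞, 6) onto (−∞, 52); the right piece maps [6, ∞) onto [53, ∞).
The images leave a gap (52 has no preimage), so g is not surjective, hence not bijective.
Because the two images are disjoint, no x < 6 has g(x) = g(6), so we compute g⁻¹(45): 45 lies in (−∞, 52), so solve 9x − 2 = 45: x = (45 + 2)/9 = 47/9.

47/9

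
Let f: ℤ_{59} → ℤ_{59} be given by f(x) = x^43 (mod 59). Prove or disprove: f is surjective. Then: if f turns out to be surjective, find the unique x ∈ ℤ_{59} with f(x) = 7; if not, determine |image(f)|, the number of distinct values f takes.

Since 59 is prime, the nonzero elements of ℤ_{59} form a cyclic group of order 58.
As gcd(43, 58) = 1, raising to the 43rd power is a bijection on this group: if u^43 ≡ v^43 then (uv^{−1})^43 = 1, and the only element of order dividing gcd(43, 58) = 1 is 1, so u = v.
With f(0) = 0 this makes f injective on all of ℤ_{59}, hence bijective (finite equal-size domain and codomain). In particular f is surjective.
Since f is surjective, we find the preimage of 7. The inverse of x ↦ x^43 on (ℤ_{59})^× is x ↦ x^27, because 43·27 = 1161 = 20·58 + 1 ≡ 1 (mod 58) and x^{58} = 1 for x ≠ 0 (Fermat). So f⁻¹(7) = 7^27 mod 59.
Repeated squaring mod 59: 7^1 ≡ 7, 7^2 ≡ 7² = 49, 7^4 ≡ 49² = 2401 ≡ 41, 7^8 ≡ 41² = 1681 ≡ 29, 7^16 ≡ 29² = 841 ≡ 15. Since 27 = 16 + 8 + 2 + 1, 7^27 ≡ 15·29·49·7: 15·29 = 435 ≡ 22, then 22·49 = 1078 ≡ 16, then 16·7 = 112 ≡ 53. So 7^27 ≡ 53 (mod 59).
Hence f⁻¹(7) = 53.

53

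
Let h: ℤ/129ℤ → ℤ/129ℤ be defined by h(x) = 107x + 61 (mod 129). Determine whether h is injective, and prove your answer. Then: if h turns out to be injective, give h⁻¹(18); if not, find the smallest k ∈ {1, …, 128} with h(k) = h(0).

43

Suppose h(s) = h(t) in ℤ/129ℤ. Then 107s + 61 ≡ 107t + 61 (mod 129), thus 107(s − t) ≡ 0 (mod 129).
Since gcd(107, 129) = 1, 107 is invertible modulo 129, so s − t ≡ 0 (mod 129), i.e. s = t.
So h is injective.
We now compute 107⁻¹ mod 129 explicitly. Euclid's algorithm: 129 = 1·107 + 22, 107 = 4·22 + 19, 22 = 1·19 + 3, 19 = 6·3 + 1; back-substituting gives 1 = 41·107 − 34·129, so 107⁻¹ ≡ 41 (mod 129).
Since h is injective, we find h⁻¹(18): we need 107x ≡ 18 − 61 ≡ 86 (mod 129). Using 107⁻¹ = 41: x ≡ 41·86 = 3526 = 27·129 + 43, so x = 43.
Check: h(43) = 107·43 + 61 = 4662 = 36·129 + 18 ≡ 18 (mod 129).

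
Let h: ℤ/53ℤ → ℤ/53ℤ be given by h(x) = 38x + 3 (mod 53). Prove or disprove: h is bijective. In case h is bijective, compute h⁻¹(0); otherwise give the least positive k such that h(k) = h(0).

32

Suppose h(s) = h(t) in ℤ/53ℤ. Then 38s + 3 ≡ 38t + 3 (mod 53), hence 38(s − t) ≡ 0 (mod 53).
Since gcd(38, 53) = 1, 38 is invertible modulo 53, therefore s − t ≡ 0 (mod 53), i.e. s = t.
We now compute 38⁻¹ mod 53 explicitly. Euclid's algorithm: 53 = 1·38 + 15, 38 = 2·15 + 8, 15 = 1·8 + 7, 8 = 1·7 + 1; back-substituting gives 1 = 7·38 − 5·53, so 38⁻¹ ≡ 7 (mod 53).
For any y ∈ ℤ/53ℤ, x = 7(y − 3) mod 53 satisfies h(x) = 38·7(y − 3) + 3 ≡ y (since 38·7 ≡ 1 mod 53). So every y has a preimage.
Thus h is bijective.
Since h is bijective, we compute h⁻¹(0): solve 38x + 3 ≡ 0 (mod 53), i.e. 38x ≡ 50 (mod 53).
Multiplying by 38⁻¹ = 7 gives x ≡ 7·50 = 350 = 6·53 + 32 ≡ 32 (mod 53).
Check: h(32) = 38·32 + 3 = 1219 = 23·53 + 0 ≡ 0 (mod 53).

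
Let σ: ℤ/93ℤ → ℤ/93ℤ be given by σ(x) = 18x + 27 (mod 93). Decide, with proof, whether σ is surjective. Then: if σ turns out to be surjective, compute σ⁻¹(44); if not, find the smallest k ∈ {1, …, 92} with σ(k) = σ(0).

31

Since gcd(18, 93) = 3, we have 18x ≡ 0 (mod 3) for all x, so σ(x) ≡ 0 (mod 3).
But 1 ≢ 0 (mod 3), so 1 ∈ ℤ/93ℤ has no preimage. Therefore σ is not surjective.
Since σ is not surjective, we find the least positive k with σ(k) = σ(0): this means 18k ≡ 0 (mod 93), i.e. 93 ∣ 18k. Since gcd(18, 93) = 3, dividing through by 3 this holds exactly when 31 ∣ 6k, and as gcd(6, 31) = 1, exactly when 31 ∣ k.
The smallest positive such k is 31.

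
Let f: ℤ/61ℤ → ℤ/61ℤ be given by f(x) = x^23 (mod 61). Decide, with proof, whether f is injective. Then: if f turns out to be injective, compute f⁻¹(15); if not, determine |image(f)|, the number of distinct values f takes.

42

Since 61 is prime, the nonzero elements of ℤ/61ℤ form a cyclic group of order 60.
As gcd(23, 60) = 1, raising to the 23rd power is a bijection on this group: if u^23 ≡ v^23 then (uv^{−1})^23 = 1, and the only element of order dividing gcd(23, 60) = 1 is 1, so u = v.
With f(0) = 0 this makes f injective on all of ℤ/61ℤ, hence bijective (finite equal-size domain and codomain). In particular f is injective.
Since f is injective, we find the preimage of 15. The inverse of x ↦ x^23 on (ℤ/61ℤ)^× is x ↦ x^47, because 23·47 = 1081 = 18·60 + 1 ≡ 1 (mod 60) and x^{60} = 1 for x ≠ 0 (Fermat). So f⁻¹(15) = 15^47 mod 61.
Repeated squaring mod 61: 15^1 ≡ 15, 15^2 ≡ 15² = 225 ≡ 42, 15^4 ≡ 42² = 1764 ≡ 56, 15^8 ≡ 56² = 3136 ≡ 25, 15^16 ≡ 25² = 625 ≡ 15, 15^32 ≡ 15² = 225 ≡ 42. Since 47 = 32 + 8 + 4 + 2 + 1, 15^47 ≡ 42·25·56·42·15: 42·25 = 1050 ≡ 13, then 13·56 = 728 ≡ 57, then 57·42 = 2394 ≡ 15, then 15·15 = 225 ≡ 42. So 15^47 ≡ 42 (mod 61).
Hence f⁻¹(15) = 42.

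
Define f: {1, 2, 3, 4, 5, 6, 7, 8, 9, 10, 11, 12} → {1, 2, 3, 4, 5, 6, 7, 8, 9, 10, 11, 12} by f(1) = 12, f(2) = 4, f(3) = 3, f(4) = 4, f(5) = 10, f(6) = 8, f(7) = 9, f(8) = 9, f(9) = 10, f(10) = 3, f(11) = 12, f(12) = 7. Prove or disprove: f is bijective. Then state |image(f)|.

7

f(2) = 4 = f(4) with 2 ≠ 4, so f is not injective, hence not bijective.
The image of f is {3, 4, 7, 8, 9, 10, 12}, which has 7 elements.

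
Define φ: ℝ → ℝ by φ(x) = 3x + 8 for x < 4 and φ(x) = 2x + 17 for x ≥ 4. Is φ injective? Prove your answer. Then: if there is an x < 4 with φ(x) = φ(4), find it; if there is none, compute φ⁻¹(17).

Both pieces are strictly increasing (slopes 3 and 2), so each is injective on its own interval.
The left piece maps (−∞, 4) onto (−∞, 20); the right piece maps [4, ∞) onto [25, ∞).
These images are disjoint, so no value is attained by both pieces. Thus φ is injective.
Because the two images are disjoint, no x < 4 has φ(x) = φ(4), so we compute φ⁻¹(17): 17 lies in (−∞, 20), so solve 3x + 8 = 17: x = (17 − 8)/3 = 3.

3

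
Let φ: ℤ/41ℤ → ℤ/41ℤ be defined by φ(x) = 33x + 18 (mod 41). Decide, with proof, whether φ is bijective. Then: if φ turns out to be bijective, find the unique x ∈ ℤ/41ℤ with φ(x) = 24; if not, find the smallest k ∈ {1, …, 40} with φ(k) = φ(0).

If φ(a) = φ(b), then 33a ≡ 33b (mod 41). Because gcd(33, 41) = 1, we may cancel 33 to get a ≡ b (mod 41).
We now compute 33⁻¹ mod 41 explicitly. Euclid's algorithm: 41 = 1·33 + 8, 33 = 4·8 + 1; back-substituting gives 1 = 5·33 − 4·41, so 33⁻¹ ≡ 5 (mod 41).
For any y ∈ ℤ/41ℤ, x = 5(y − 18) mod 41 satisfies φ(x) = 33·5(y − 18) + 18 ≡ y (since 33·5 ≡ 1 mod 41). So every y has a preimage.
So φ is bijective.
Since φ is bijective, we compute φ⁻¹(24): solve 33x + 18 ≡ 24 (mod 41), i.e. 33x ≡ 6 (mod 41).
Multiplying by 33⁻¹ = 5 gives x ≡ 5·6 = 30 ≡ 30 (mod 41).
Check: φ(30) = 33·30 + 18 = 1008 = 24·41 + 24 ≡ 24 (mod 41).

30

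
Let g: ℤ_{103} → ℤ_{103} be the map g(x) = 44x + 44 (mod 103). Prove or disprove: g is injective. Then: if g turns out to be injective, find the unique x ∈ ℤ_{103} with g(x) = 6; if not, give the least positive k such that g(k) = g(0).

60

Recall that injectivity means: for all a, b in the domain, g(a) = g(b) implies a = b.
If g(a) = g(b), then 44a ≡ 44b (mod 103). Because gcd(44, 103) = 1, we may cancel 44 to get a ≡ b (mod 103).
Thus g is injective.
We now compute 44⁻¹ mod 103 explicitly. Euclid's algorithm: 103 = 2·44 + 15, 44 = 2·15 + 14, 15 = 1·14 + 1; back-substituting gives 1 = 96·44 − 41·103, so 44⁻¹ ≡ 96 (mod 103).
Since g is injective, we compute g⁻¹(6): solve 44x + 44 ≡ 6 (mod 103), i.e. 44x ≡ 65 (mod 103).
Multiplying by 44⁻¹ = 96 gives x ≡ 96·65 = 6240 = 60·103 + 60 ≡ 60 (mod 103).
Check: g(60) = 44·60 + 44 = 2684 = 26·103 + 6 ≡ 6 (mod 103).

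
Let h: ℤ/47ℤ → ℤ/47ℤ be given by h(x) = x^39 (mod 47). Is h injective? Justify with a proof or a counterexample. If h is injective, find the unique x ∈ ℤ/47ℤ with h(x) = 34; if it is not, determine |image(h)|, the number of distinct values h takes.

24

Since 47 is prime, the nonzero elements of ℤ/47ℤ form a cyclic group of order 46.
As gcd(39, 46) = 1, raising to the 39th power is a bijection on this group: if u^39 ≡ v^39 then (uv^{−1})^39 = 1, and the only element of order dividing gcd(39, 46) = 1 is 1, so u = v.
With h(0) = 0 this makes h injective on all of ℤ/47ℤ, hence bijective (finite equal-size domain and codomain). In particular h is injective.
Since h is injective, we find the preimage of 34. The inverse of x ↦ x^39 on (ℤ/47ℤ)^× is x ↦ x^13, because 39·13 = 507 = 11·46 + 1 ≡ 1 (mod 46) and x^{46} = 1 for x ≠ 0 (Fermat). So h⁻¹(34) = 34^13 mod 47.
Repeated squaring mod 47: 34^1 ≡ 34, 34^2 ≡ 34² = 1156 ≡ 28, 34^4 ≡ 28² = 784 ≡ 32, 34^8 ≡ 32² = 1024 ≡ 37. Since 13 = 8 + 4 + 1, 34^13 ≡ 37·32·34: 37·32 = 1184 ≡ 9, then 9·34 = 306 ≡ 24. So 34^13 ≡ 24 (mod 47).
Hence h⁻¹(34) = 24.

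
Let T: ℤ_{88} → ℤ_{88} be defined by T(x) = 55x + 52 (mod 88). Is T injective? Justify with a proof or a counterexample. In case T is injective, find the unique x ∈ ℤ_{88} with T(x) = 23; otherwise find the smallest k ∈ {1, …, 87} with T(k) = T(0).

Recall that T is injective if T(u) = T(v) implies u = v.
We have gcd(55, 88) = 11 > 1. Taking u = 0 and v = 8: T(0) = 52 and T(8) = 55·8 + 52 = 492 ≡ 52 (mod 88).
So T(0) = T(8) while 0 ≠ 8, therefore T is not injective.
Since T is not injective, we find the least positive k with T(k) = T(0): this means 55k ≡ 0 (mod 88), i.e. 88 ∣ 55k. Since gcd(55, 88) = 11, dividing through by 11 this holds exactly when 8 ∣ 5k, and as gcd(5, 8) = 1, exactly when 8 ∣ k.
The smallest positive such k is 8.

8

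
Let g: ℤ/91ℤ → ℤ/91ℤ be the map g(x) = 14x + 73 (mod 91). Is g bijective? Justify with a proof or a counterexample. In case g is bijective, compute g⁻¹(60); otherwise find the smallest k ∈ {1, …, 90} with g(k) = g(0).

13

We have gcd(14, 91) = 7 > 1. Taking u = 0 and v = 13: g(0) = 73 and g(13) = 14·13 + 73 = 255 ≡ 73 (mod 91).
So g(0) = g(13) while 0 ≠ 13, therefore g is not injective, hence not bijective.
Since g is not bijective, we find the least positive k with g(k) = g(0): this means 14k ≡ 0 (mod 91), i.e. 91 ∣ 14k. Since gcd(14, 91) = 7, dividing through by 7 this holds exactly when 13 ∣ 2k, and as gcd(2, 13) = 1, exactly when 13 ∣ k.
The smallest positive such k is 13.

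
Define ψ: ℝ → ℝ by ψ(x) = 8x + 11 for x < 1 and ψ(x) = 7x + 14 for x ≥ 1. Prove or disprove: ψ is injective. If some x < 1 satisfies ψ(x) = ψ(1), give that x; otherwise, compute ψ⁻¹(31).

Both pieces are strictly increasing (slopes 8 and 7), so each is injective on its own interval.
The left piece maps (−∞, 1) onto (−∞, 19); the right piece maps [1, ∞) onto [21, ∞).
These images are disjoint, so no value is attained by both pieces. Therefore ψ is injective.
Because the two images are disjoint, no x < 1 has ψ(x) = ψ(1), so we compute ψ⁻¹(31): 31 lies in [21, ∞), so solve 7x + 14 = 31: x = (31 − 14)/7 = 17/7.

17/7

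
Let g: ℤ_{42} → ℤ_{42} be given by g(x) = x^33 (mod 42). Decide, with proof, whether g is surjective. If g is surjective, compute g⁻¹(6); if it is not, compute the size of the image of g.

18

g(2): Repeated squaring mod 42: 2^1 ≡ 2, 2^2 ≡ 2² = 4, 2^4 ≡ 4² = 16, 2^8 ≡ 16² = 256 ≡ 4, 2^16 ≡ 4² = 16, 2^32 ≡ 16² = 256 ≡ 4. Since 33 = 32 + 1, 2^33 ≡ 4·2: 4·2 = 8. So 2^33 ≡ 8 (mod 42).
g(8): Repeated squaring mod 42: 8^1 ≡ 8, 8^2 ≡ 8² = 64 ≡ 22, 8^4 ≡ 22² = 484 ≡ 22, 8^8 ≡ 22² = 484 ≡ 22, 8^16 ≡ 22² = 484 ≡ 22, 8^32 ≡ 22² = 484 ≡ 22. Since 33 = 32 + 1, 8^33 ≡ 22·8: 22·8 = 176 ≡ 8. So 8^33 ≡ 8 (mod 42).
So g(2) = g(8) = 8 while 2 ≠ 8, hence g is not injective.
A non-injective map from the 42-element set ℤ_{42} to itself takes at most 41 distinct values, so it cannot be surjective. Therefore g is not surjective.
Since g is not surjective, we determine |image(g)|. Computing x^33 mod 42 for each x (by repeated squaring, reducing mod 42 at every step), the values g(0), g(1), …, g(41) are: 0, 1, 8, 27, 22, 41, 6, 7, 8, 15, 34, 29, 6, 13, 14, 15, 22, 41, 36, 13, 20, 21, 22, 29, 6, 1, 20, 27, 28, 29, 36, 13, 8, 27, 34, 35, 36, 1, 20, 15, 34, 41.
The distinct values are {0, 1, 6, 7, 8, 13, 14, 15, 20, 21, 22, 27, 28, 29, 34, 35, 36, 41}; there are 18 of them.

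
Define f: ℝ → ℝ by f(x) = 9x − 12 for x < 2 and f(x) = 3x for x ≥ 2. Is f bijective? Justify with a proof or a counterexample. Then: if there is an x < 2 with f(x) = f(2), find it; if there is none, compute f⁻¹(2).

Both pieces are strictly increasing (slopes 9 and 3), so each is injective on its own interval.
The left piece maps (−∞, 2) onto (−∞, 6); the right piece maps [2, ∞) onto [6, ∞).
Since 6 = 6, the images partition ℝ: f is injective and surjective, hence bijective.
Because the two images are disjoint, no x < 2 has f(x) = f(2), so we compute f⁻¹(2): 2 lies in (−∞, 6), so solve 9x − 12 = 2: x = (2 + 12)/9 = 14/9.

14/9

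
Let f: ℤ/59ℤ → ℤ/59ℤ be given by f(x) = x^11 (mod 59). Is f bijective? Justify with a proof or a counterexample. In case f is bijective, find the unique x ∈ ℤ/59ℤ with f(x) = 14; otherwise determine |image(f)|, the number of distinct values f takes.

10

Since 59 is prime, the nonzero elements of ℤ/59ℤ form a cyclic group of order 58.
As gcd(11, 58) = 1, raising to the 11th power is a bijection on this group: if u^11 ≡ v^11 then (uv^{−1})^11 = 1, and the only element of order dividing gcd(11, 58) = 1 is 1, so u = v.
With f(0) = 0 this makes f injective on all of ℤ/59ℤ, hence bijective (finite equal-size domain and codomain). In particular f is bijective.
Since f is bijective, we find the preimage of 14. The inverse of x ↦ x^11 on (ℤ/59ℤ)^× is x ↦ x^37, because 11·37 = 407 = 7·58 + 1 ≡ 1 (mod 58) and x^{58} = 1 for x ≠ 0 (Fermat). So f⁻¹(14) = 14^37 mod 59.
Repeated squaring mod 59: 14^1 ≡ 14, 14^2 ≡ 14² = 196 ≡ 19, 14^4 ≡ 19² = 361 ≡ 7, 14^8 ≡ 7² = 49, 14^16 ≡ 49² = 2401 ≡ 41, 14^32 ≡ 41² = 1681 ≡ 29. Since 37 = 32 + 4 + 1, 14^37 ≡ 29·7·14: 29·7 = 203 ≡ 26, then 26·14 = 364 ≡ 10. So 14^37 ≡ 10 (mod 59).
Hence f⁻¹(14) = 10.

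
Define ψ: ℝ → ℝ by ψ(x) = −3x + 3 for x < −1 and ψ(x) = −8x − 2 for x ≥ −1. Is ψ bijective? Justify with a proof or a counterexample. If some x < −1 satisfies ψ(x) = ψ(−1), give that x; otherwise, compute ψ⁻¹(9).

-2

Both pieces are strictly decreasing (slopes −3 and −8), so each is injective on its own interval.
The left piece maps (−∞, −1) onto (6, ∞); the right piece maps [−1, ∞) onto (−∞, 6].
Since 6 = 6, the images partition ℝ: ψ is injective and surjective, hence bijective.
Because the two images are disjoint, no x < −1 has ψ(x) = ψ(−1), so we compute ψ⁻¹(9): 9 lies in (6, ∞), so solve −3x + 3 = 9: x = (9 − 3)/(−3) = −2.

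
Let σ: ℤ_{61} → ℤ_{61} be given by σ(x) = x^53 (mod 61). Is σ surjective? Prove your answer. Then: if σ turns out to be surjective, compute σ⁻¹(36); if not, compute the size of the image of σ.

Since 61 is prime, the nonzero elements of ℤ_{61} form a cyclic group of order 60.
As gcd(53, 60) = 1, raising to the 53rd power is a bijection on this group: if s^53 ≡ t^53 then (st^{−1})^53 = 1, and the only element of order dividing gcd(53, 60) = 1 is 1, so s = t.
With σ(0) = 0 this makes σ injective on all of ℤ_{61}, hence bijective (finite equal-size domain and codomain). In particular σ is surjective.
Since σ is surjective, we find the preimage of 36. The inverse of x ↦ x^53 on (ℤ_{61})^× is x ↦ x^17, because 53·17 = 901 = 15·60 + 1 ≡ 1 (mod 60) and x^{60} = 1 for x ≠ 0 (Fermat). So σ⁻¹(36) = 36^17 mod 61.
Repeated squaring mod 61: 36^1 ≡ 36, 36^2 ≡ 36² = 1296 ≡ 15, 36^4 ≡ 15² = 225 ≡ 42, 36^8 ≡ 42² = 1764 ≡ 56, 36^16 ≡ 56² = 3136 ≡ 25. Since 17 = 16 + 1, 36^17 ≡ 25·36: 25·36 = 900 ≡ 46. So 36^17 ≡ 46 (mod 61).
Hence σ⁻¹(36) = 46.

46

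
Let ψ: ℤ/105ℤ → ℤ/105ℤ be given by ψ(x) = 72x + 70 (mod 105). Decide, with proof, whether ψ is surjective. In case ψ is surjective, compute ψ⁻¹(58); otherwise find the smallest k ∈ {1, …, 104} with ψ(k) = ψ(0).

Since gcd(72, 105) = 3, we have 72x ≡ 0 (mod 3) for all x, so ψ(x) ≡ 1 (mod 3).
But 0 ≢ 1 (mod 3), so 0 ∈ ℤ/105ℤ has no preimage. Hence ψ is not surjective.
Since ψ is not surjective, we find the least positive k with ψ(k) = ψ(0): this means 72k ≡ 0 (mod 105), i.e. 105 ∣ 72k. Since gcd(72, 105) = 3, dividing through by 3 this holds exactly when 35 ∣ 24k, and as gcd(24, 35) = 1, exactly when 35 ∣ k.
The smallest positive such k is 35.

35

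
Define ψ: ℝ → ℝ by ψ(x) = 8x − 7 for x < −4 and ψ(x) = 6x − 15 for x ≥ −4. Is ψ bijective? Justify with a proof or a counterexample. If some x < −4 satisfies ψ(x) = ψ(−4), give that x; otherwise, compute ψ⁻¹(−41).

Both pieces are strictly increasing (slopes 8 and 6), so each is injective on its own interval.
The left piece maps (−∞, −4) onto (−∞, −39); the right piece maps [−4, ∞) onto [−39, ∞).
Since −39 = −39, the images partition ℝ: ψ is injective and surjective, hence bijective.
Because the two images are disjoint, no x < −4 has ψ(x) = ψ(−4), so we compute ψ⁻¹(−41): −41 lies in (−∞, −39), so solve 8x − 7 = −41: x = (−41 + 7)/8 = −17/4.

-17/4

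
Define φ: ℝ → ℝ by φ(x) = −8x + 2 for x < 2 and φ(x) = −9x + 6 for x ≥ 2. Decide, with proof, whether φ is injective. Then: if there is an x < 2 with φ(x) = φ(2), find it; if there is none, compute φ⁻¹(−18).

7/4

Both pieces are strictly decreasing (slopes −8 and −9), so each is injective on its own interval.
The left piece maps (−∞, 2) onto (−14, ∞); the right piece maps [2, ∞) onto (−∞, −12].
These images overlap. In particular φ(2) = −12 (right piece), and solving −8x + 2 = −12 on the left piece gives x = 7/4 < 2.
So φ(7/4) = φ(2) with 7/4 ≠ 2, and φ is not injective. This x = 7/4 is the requested value below 2.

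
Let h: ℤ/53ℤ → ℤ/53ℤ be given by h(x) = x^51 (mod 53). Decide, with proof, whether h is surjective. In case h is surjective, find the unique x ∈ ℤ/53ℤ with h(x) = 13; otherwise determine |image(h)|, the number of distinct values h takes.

49

Since 53 is prime, the nonzero elements of ℤ/53ℤ form a cyclic group of order 52.
As gcd(51, 52) = 1, raising to the 51st power is a bijection on this group: if s^51 ≡ t^51 then (st^{−1})^51 = 1, and the only element of order dividing gcd(51, 52) = 1 is 1, so s = t.
With h(0) = 0 this makes h injective on all of ℤ/53ℤ, hence bijective (finite equal-size domain and codomain). In particular h is surjective.
Since h is surjective, we find the preimage of 13. The inverse of x ↦ x^51 on (ℤ/53ℤ)^× is x ↦ x^51, because 51·51 = 2601 = 50·52 + 1 ≡ 1 (mod 52) and x^{52} = 1 for x ≠ 0 (Fermat). So h⁻¹(13) = 13^51 mod 53.
Repeated squaring mod 53: 13^1 ≡ 13, 13^2 ≡ 13² = 169 ≡ 10, 13^4 ≡ 10² = 100 ≡ 47, 13^8 ≡ 47² = 2209 ≡ 36, 13^16 ≡ 36² = 1296 ≡ 24, 13^32 ≡ 24² = 576 ≡ 46. Since 51 = 32 + 16 + 2 + 1, 13^51 ≡ 46·24·10·13: 46·24 = 1104 ≡ 44, then 44·10 = 440 ≡ 16, then 16·13 = 208 ≡ 49. So 13^51 ≡ 49 (mod 53).
Hence h⁻¹(13) = 49.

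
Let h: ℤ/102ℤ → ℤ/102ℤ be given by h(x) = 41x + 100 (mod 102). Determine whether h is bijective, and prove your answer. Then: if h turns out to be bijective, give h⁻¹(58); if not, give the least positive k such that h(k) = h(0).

If h(x_1) = h(x_2), then 41x_1 ≡ 41x_2 (mod 102). Because gcd(41, 102) = 1, we may cancel 41 to get x_1 ≡ x_2 (mod 102).
We now compute 41⁻¹ mod 102 explicitly. Euclid's algorithm: 102 = 2·41 + 20, 41 = 2·20 + 1; back-substituting gives 1 = 5·41 − 2·102, so 41⁻¹ ≡ 5 (mod 102).
For any y ∈ ℤ/102ℤ, x = 5(y − 100) mod 102 satisfies h(x) = 41·5(y − 100) + 100 ≡ y (since 41·5 ≡ 1 mod 102). So every y has a preimage.
Thus h is bijective.
Since h is bijective, we compute h⁻¹(58): solve 41x + 100 ≡ 58 (mod 102), i.e. 41x ≡ 60 (mod 102).
Multiplying by 41⁻¹ = 5 gives x ≡ 5·60 = 300 = 2·102 + 96 ≡ 96 (mod 102).
Check: h(96) = 41·96 + 100 = 4036 = 39·102 + 58 ≡ 58 (mod 102).

96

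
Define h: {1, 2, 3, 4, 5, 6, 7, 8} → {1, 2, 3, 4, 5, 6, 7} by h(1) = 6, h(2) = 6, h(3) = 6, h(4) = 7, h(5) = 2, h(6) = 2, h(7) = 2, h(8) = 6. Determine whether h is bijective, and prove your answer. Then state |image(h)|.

3

h(1) = 6 = h(2) with 1 ≠ 2, so h is not injective, hence not bijective.
The image of h is {2, 6, 7}, which has 3 elements.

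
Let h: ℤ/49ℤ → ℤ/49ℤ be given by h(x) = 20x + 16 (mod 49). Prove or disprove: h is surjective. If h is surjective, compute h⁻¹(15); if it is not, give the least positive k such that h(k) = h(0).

Recall: h is surjective if every y in the codomain equals h(x) for some x in the domain.
Since gcd(20, 49) = 1, 20 is invertible modulo 49. Euclid's algorithm: 49 = 2·20 + 9, 20 = 2·9 + 2, 9 = 4·2 + 1; back-substituting gives 1 = 27·20 − 11·49, so 20⁻¹ ≡ 27 (mod 49).
For any y ∈ ℤ/49ℤ, x = 27(y − 16) mod 49 satisfies h(x) = 20·27(y − 16) + 16 ≡ y (since 20·27 ≡ 1 mod 49). So every y has a preimage.
Hence h is surjective.
Since h is surjective, we find h⁻¹(15): we need 20x ≡ 15 − 16 ≡ 48 (mod 49). Using 20⁻¹ = 27: x ≡ 27·48 = 1296 = 26·49 + 22, so x = 22.
Check: h(22) = 20·22 + 16 = 456 = 9·49 + 15 ≡ 15 (mod 49).

22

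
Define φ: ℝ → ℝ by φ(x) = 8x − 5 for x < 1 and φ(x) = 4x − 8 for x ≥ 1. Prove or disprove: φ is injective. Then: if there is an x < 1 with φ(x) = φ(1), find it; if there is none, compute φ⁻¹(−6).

Both pieces are strictly increasing (slopes 8 and 4), so each is injective on its own interval.
The left piece maps (−∞, 1) onto (−∞, 3); the right piece maps [1, ∞) onto [−4, ∞).
These images overlap. In particular φ(1) = −4 (right piece), and solving 8x − 5 = −4 on the left piece gives x = 1/8 < 1.
So φ(1/8) = φ(1) with 1/8 ≠ 1, and φ is not injective. This x = 1/8 is the requested value below 1.

1/8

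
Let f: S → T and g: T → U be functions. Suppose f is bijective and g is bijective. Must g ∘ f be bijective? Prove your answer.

bijective

Injectivity: if g(f(u)) = g(f(v)) then f(u) = f(v) (g injective) so u = v (f injective).
Surjectivity: for c ∈ U pick b with g(b) = c, then a with f(a) = b; then (g ∘ f)(a) = c.
Hence g ∘ f is bijective.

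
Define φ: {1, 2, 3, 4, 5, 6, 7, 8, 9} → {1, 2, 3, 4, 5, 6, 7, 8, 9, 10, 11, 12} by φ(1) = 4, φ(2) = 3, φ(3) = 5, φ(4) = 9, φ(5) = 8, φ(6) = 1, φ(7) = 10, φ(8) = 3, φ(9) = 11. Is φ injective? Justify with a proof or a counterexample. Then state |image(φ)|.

φ(2) = 3 = φ(8) with 2 ≠ 8, so φ is not injective.
The image of φ is {1, 3, 4, 5, 8, 9, 10, 11}, which has 8 elements.

8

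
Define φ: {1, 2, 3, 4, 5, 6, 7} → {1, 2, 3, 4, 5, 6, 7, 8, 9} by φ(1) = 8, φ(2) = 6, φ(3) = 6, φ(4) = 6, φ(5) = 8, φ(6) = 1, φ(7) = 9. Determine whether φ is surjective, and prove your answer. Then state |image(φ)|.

4

No element maps to 2, so φ is not surjective.
The image of φ is {1, 6, 8, 9}, which has 4 elements.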